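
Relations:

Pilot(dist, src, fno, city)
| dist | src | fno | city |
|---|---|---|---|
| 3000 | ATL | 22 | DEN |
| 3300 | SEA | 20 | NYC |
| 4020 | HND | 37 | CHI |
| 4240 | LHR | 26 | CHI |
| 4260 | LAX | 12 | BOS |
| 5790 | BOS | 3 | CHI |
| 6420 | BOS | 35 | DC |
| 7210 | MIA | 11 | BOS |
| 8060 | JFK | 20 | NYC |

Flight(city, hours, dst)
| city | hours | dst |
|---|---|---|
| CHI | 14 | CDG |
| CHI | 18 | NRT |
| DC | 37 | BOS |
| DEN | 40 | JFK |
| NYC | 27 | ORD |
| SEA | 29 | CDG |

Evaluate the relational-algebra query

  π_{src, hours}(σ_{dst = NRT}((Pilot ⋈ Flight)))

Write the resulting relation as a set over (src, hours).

Pilot ⋈ Flight (natural join on city): {(3000, ATL, 22, DEN, 40, JFK), (3300, SEA, 20, NYC, 27, ORD), (4020, HND, 37, CHI, 14, CDG), (4020, HND, 37, CHI, 18, NRT), (4240, LHR, 26, CHI, 14, CDG), (4240, LHR, 26, CHI, 18, NRT), (5790, BOS, 3, CHI, 14, CDG), (5790, BOS, 3, CHI, 18, NRT), (6420, BOS, 35, DC, 37, BOS), (8060, JFK, 20, NYC, 27, ORD)}
Filtering on dst = NRT leaves {(4020, HND, 37, CHI, 18, NRT), (4240, LHR, 26, CHI, 18, NRT), (5790, BOS, 3, CHI, 18, NRT)}.
π_{src, hours} gives {(BOS, 18), (HND, 18), (LHR, 18)}.

{(BOS, 18), (HND, 18), (LHR, 18)}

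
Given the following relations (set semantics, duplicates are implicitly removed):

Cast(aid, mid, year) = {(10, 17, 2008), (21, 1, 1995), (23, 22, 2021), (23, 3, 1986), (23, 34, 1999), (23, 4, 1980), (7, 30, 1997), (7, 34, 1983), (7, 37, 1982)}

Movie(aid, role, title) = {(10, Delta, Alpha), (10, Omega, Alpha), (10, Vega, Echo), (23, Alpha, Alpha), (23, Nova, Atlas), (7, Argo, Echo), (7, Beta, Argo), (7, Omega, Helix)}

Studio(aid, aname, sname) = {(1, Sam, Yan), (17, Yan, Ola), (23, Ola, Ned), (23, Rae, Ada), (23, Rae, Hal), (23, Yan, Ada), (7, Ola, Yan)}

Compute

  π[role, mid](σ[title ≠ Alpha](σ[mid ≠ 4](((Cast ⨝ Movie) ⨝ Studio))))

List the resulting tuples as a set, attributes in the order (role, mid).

{(Argo, 30), (Argo, 34), (Argo, 37), (Beta, 30), (Beta, 34), (Beta, 37), (Nova, 22), (Nova, 3), (Nova, 34), (Omega, 30), (Omega, 34), (Omega, 37)}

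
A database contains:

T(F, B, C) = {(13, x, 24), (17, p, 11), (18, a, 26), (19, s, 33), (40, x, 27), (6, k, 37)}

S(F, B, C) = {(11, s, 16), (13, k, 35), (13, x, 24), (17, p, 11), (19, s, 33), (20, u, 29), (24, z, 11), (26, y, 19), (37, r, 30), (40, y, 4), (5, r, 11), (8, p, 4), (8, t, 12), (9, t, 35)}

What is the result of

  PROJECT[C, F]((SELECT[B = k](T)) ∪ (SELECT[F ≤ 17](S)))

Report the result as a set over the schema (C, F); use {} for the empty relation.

Apply σ_{B = k}; surviving tuples: {(6, k, 37)}
Apply σ_{F ≤ 17}; surviving tuples: {(11, s, 16), (13, k, 35), (13, x, 24), (17, p, 11), (5, r, 11), (8, p, 4), (8, t, 12), (9, t, 35)}
Union: {(6, k, 37)} with {(11, s, 16), (13, k, 35), (13, x, 24), (17, p, 11), (5, r, 11), (8, p, 4), (8, t, 12), (9, t, 35)} → {(11, s, 16), (13, k, 35), (13, x, 24), (17, p, 11), (5, r, 11), (6, k, 37), (8, p, 4), (8, t, 12), (9, t, 35)}
π[C, F]: project onto (C, F) → {(11, 17), (11, 5), (12, 8), (16, 11), (24, 13), (35, 13), (35, 9), (37, 6), (4, 8)}

{(11, 17), (11, 5), (12, 8), (16, 11), (24, 13), (35, 13), (35, 9), (37, 6), (4, 8)}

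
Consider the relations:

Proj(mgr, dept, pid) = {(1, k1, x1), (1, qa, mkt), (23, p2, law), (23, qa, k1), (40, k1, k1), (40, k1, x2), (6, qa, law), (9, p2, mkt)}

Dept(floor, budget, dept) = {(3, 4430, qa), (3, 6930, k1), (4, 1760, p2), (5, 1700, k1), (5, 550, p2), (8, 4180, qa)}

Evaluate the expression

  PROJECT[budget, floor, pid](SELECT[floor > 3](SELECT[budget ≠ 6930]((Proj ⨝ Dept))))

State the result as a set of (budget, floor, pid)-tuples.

{(1700, 5, k1), (1700, 5, x1), (1700, 5, x2), (1760, 4, law), (1760, 4, mkt), (4180, 8, k1), (4180, 8, law), (4180, 8, mkt), (550, 5, law), (550, 5, mkt)}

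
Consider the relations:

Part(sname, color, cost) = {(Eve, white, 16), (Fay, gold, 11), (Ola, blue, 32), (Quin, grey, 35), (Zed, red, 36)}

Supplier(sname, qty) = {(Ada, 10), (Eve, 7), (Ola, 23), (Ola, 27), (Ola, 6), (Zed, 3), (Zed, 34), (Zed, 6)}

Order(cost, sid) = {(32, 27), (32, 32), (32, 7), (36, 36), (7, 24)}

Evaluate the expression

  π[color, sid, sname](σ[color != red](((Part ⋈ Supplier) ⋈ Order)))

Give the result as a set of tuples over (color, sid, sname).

{(blue, 27, Ola), (blue, 32, Ola), (blue, 7, Ola)}

Joining Part and Supplier on sname yields {(Eve, white, 16, 7), (Ola, blue, 32, 23), (Ola, blue, 32, 27), (Ola, blue, 32, 6), (Zed, red, 36, 3), (Zed, red, 36, 34), (Zed, red, 36, 6)}.
Joining (Part ⋈ Supplier) and Order on cost yields {(Ola, blue, 32, 23, 27), (Ola, blue, 32, 23, 32), (Ola, blue, 32, 23, 7), (Ola, blue, 32, 27, 27), (Ola, blue, 32, 27, 32), (Ola, blue, 32, 27, 7), (Ola, blue, 32, 6, 27), (Ola, blue, 32, 6, 32), (Ola, blue, 32, 6, 7), (Zed, red, 36, 3, 36), (Zed, red, 36, 34, 36), (Zed, red, 36, 6, 36)}.
Apply σ_{color != red}; surviving tuples: {(Ola, blue, 32, 23, 27), (Ola, blue, 32, 23, 32), (Ola, blue, 32, 23, 7), (Ola, blue, 32, 27, 27), (Ola, blue, 32, 27, 32), (Ola, blue, 32, 27, 7), (Ola, blue, 32, 6, 27), (Ola, blue, 32, 6, 32), (Ola, blue, 32, 6, 7)}
Keep only column(s) color, sid, sname (6 duplicate(s) eliminated): {(blue, 27, Ola), (blue, 32, Ola), (blue, 7, Ola)}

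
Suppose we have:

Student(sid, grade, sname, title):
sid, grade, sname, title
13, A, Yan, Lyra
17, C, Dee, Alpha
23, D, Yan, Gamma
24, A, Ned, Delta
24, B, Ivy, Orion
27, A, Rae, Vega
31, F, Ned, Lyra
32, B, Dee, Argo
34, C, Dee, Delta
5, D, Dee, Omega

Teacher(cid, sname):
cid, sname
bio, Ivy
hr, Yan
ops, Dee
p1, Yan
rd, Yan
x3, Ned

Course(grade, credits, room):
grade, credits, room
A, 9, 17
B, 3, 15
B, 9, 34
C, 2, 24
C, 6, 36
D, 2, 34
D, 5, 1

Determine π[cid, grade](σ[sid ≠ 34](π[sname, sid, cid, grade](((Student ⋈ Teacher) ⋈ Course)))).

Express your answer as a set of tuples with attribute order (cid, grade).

{(bio, B), (hr, A), (hr, D), (ops, B), (ops, C), (ops, D), (p1, A), (p1, D), (rd, A), (rd, D), (x3, A)}

Student ⋈ Teacher (natural join on sname): {(13, A, Yan, Lyra, hr), (13, A, Yan, Lyra, p1), (13, A, Yan, Lyra, rd), (17, C, Dee, Alpha, ops), (23, D, Yan, Gamma, hr), (23, D, Yan, Gamma, p1), (23, D, Yan, Gamma, rd), (24, A, Ned, Delta, x3), (24, B, Ivy, Orion, bio), (31, F, Ned, Lyra, x3), (32, B, Dee, Argo, ops), (34, C, Dee, Delta, ops), (5, D, Dee, Omega, ops)}
(Student ⋈ Teacher) ⋈ Course (natural join on grade): {(13, A, Yan, Lyra, hr, 9, 17), (13, A, Yan, Lyra, p1, 9, 17), (13, A, Yan, Lyra, rd, 9, 17), (17, C, Dee, Alpha, ops, 2, 24), (17, C, Dee, Alpha, ops, 6, 36), (23, D, Yan, Gamma, hr, 2, 34), (23, D, Yan, Gamma, hr, 5, 1), (23, D, Yan, Gamma, p1, 2, 34), (23, D, Yan, Gamma, p1, 5, 1), (23, D, Yan, Gamma, rd, 2, 34), (23, D, Yan, Gamma, rd, 5, 1), (24, A, Ned, Delta, x3, 9, 17), (24, B, Ivy, Orion, bio, 3, 15), (24, B, Ivy, Orion, bio, 9, 34), (32, B, Dee, Argo, ops, 3, 15), (32, B, Dee, Argo, ops, 9, 34), (34, C, Dee, Delta, ops, 2, 24), (34, C, Dee, Delta, ops, 6, 36), (5, D, Dee, Omega, ops, 2, 34), (5, D, Dee, Omega, ops, 5, 1)}
Projecting to sname, sid, cid, grade (8 duplicate(s) eliminated): {(Dee, 17, ops, C), (Dee, 32, ops, B), (Dee, 34, ops, C), (Dee, 5, ops, D), (Ivy, 24, bio, B), (Ned, 24, x3, A), (Yan, 13, hr, A), (Yan, 13, p1, A), (Yan, 13, rd, A), (Yan, 23, hr, D), (Yan, 23, p1, D), (Yan, 23, rd, D)}
Apply σ_{sid ≠ 34}; surviving tuples: {(Dee, 17, ops, C), (Dee, 32, ops, B), (Dee, 5, ops, D), (Ivy, 24, bio, B), (Ned, 24, x3, A), (Yan, 13, hr, A), (Yan, 13, p1, A), (Yan, 13, rd, A), (Yan, 23, hr, D), (Yan, 23, p1, D), (Yan, 23, rd, D)}
Projecting to cid, grade: {(bio, B), (hr, A), (hr, D), (ops, B), (ops, C), (ops, D), (p1, A), (p1, D), (rd, A), (rd, D), (x3, A)}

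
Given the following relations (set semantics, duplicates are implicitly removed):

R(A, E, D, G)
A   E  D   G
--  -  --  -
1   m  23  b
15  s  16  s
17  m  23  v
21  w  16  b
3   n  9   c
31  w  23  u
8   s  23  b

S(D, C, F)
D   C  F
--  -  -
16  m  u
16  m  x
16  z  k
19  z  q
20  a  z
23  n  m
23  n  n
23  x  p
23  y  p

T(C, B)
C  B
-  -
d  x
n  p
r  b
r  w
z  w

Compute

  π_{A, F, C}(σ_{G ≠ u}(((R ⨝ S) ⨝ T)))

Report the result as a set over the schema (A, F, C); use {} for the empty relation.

Joining R and S on D yields {(1, m, 23, b, n, m), (1, m, 23, b, n, n), (1, m, 23, b, x, p), (1, m, 23, b, y, p), (15, s, 16, s, m, u), (15, s, 16, s, m, x), (15, s, 16, s, z, k), (17, m, 23, v, n, m), (17, m, 23, v, n, n), (17, m, 23, v, x, p), (17, m, 23, v, y, p), (21, w, 16, b, m, u), (21, w, 16, b, m, x), (21, w, 16, b, z, k), (31, w, 23, u, n, m), (31, w, 23, u, n, n), (31, w, 23, u, x, p), (31, w, 23, u, y, p), (8, s, 23, b, n, m), (8, s, 23, b, n, n), (8, s, 23, b, x, p), (8, s, 23, b, y, p)}.
Joining (R ⨝ S) and T on C yields {(1, m, 23, b, n, m, p), (1, m, 23, b, n, n, p), (15, s, 16, s, z, k, w), (17, m, 23, v, n, m, p), (17, m, 23, v, n, n, p), (21, w, 16, b, z, k, w), (31, w, 23, u, n, m, p), (31, w, 23, u, n, n, p), (8, s, 23, b, n, m, p), (8, s, 23, b, n, n, p)}.
Filtering on G ≠ u leaves {(1, m, 23, b, n, m, p), (1, m, 23, b, n, n, p), (15, s, 16, s, z, k, w), (17, m, 23, v, n, m, p), (17, m, 23, v, n, n, p), (21, w, 16, b, z, k, w), (8, s, 23, b, n, m, p), (8, s, 23, b, n, n, p)}.
Keep only column(s) A, F, C: {(1, m, n), (1, n, n), (15, k, z), (17, m, n), (17, n, n), (21, k, z), (8, m, n), (8, n, n)}

{(1, m, n), (1, n, n), (15, k, z), (17, m, n), (17, n, n), (21, k, z), (8, m, n), (8, n, n)}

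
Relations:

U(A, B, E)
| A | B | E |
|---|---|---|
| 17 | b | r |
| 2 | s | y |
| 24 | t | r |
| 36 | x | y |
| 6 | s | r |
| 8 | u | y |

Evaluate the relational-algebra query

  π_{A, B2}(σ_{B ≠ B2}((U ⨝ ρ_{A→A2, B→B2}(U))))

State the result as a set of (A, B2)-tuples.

{(17, s), (17, t), (2, u), (2, x), (24, b), (24, s), (36, s), (36, u), (6, b), (6, t), (8, s), (8, x)}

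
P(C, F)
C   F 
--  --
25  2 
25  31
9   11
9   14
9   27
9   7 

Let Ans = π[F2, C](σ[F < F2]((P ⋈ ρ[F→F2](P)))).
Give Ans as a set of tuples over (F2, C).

{(11, 9), (14, 9), (27, 9), (31, 25)}

ρ[F→F2]: schema becomes (C, F2); tuples unchanged.
Natural join on C: {(25, 2, 2), (25, 2, 31), (25, 31, 2), (25, 31, 31), (9, 11, 11), (9, 11, 14), (9, 11, 27), (9, 11, 7), (9, 14, 11), (9, 14, 14), (9, 14, 27), (9, 14, 7), (9, 27, 11), (9, 27, 14), (9, 27, 27), (9, 27, 7), (9, 7, 11), (9, 7, 14), (9, 7, 27), (9, 7, 7)}
σ[F < F2]: keep tuples satisfying F < F2 → {(25, 2, 31), (9, 11, 14), (9, 11, 27), (9, 14, 27), (9, 7, 11), (9, 7, 14), (9, 7, 27)}
Keep only column(s) F2, C (3 duplicate(s) eliminated): {(11, 9), (14, 9), (27, 9), (31, 25)}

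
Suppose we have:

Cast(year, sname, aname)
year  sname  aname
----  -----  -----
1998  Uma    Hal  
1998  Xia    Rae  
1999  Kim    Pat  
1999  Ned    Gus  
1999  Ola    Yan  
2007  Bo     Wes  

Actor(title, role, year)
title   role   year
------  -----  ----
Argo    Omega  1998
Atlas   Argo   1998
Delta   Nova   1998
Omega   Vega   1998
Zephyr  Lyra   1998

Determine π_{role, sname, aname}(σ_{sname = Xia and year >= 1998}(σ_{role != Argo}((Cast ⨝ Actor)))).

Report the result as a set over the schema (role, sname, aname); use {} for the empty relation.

{(Lyra, Xia, Rae), (Nova, Xia, Rae), (Omega, Xia, Rae), (Vega, Xia, Rae)}

Cast ⋈ Actor (natural join on year): {(1998, Uma, Hal, Argo, Omega), (1998, Uma, Hal, Atlas, Argo), (1998, Uma, Hal, Delta, Nova), (1998, Uma, Hal, Omega, Vega), (1998, Uma, Hal, Zephyr, Lyra), (1998, Xia, Rae, Argo, Omega), (1998, Xia, Rae, Atlas, Argo), (1998, Xia, Rae, Delta, Nova), (1998, Xia, Rae, Omega, Vega), (1998, Xia, Rae, Zephyr, Lyra)}
Filtering on role != Argo leaves {(1998, Uma, Hal, Argo, Omega), (1998, Uma, Hal, Delta, Nova), (1998, Uma, Hal, Omega, Vega), (1998, Uma, Hal, Zephyr, Lyra), (1998, Xia, Rae, Argo, Omega), (1998, Xia, Rae, Delta, Nova), (1998, Xia, Rae, Omega, Vega), (1998, Xia, Rae, Zephyr, Lyra)}.
Filtering on sname = Xia and year >= 1998 leaves {(1998, Xia, Rae, Argo, Omega), (1998, Xia, Rae, Delta, Nova), (1998, Xia, Rae, Omega, Vega), (1998, Xia, Rae, Zephyr, Lyra)}.
Keep only column(s) role, sname, aname: {(Lyra, Xia, Rae), (Nova, Xia, Rae), (Omega, Xia, Rae), (Vega, Xia, Rae)}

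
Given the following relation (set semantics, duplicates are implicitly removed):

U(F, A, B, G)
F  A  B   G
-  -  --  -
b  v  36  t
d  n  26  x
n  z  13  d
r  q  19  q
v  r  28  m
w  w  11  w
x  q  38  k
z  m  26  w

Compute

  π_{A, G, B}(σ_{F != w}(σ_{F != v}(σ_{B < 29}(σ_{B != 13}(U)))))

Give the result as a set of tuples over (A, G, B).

{(m, w, 26), (n, x, 26), (q, q, 19)}

Apply σ_{B != 13}; surviving tuples: {(b, v, 36, t), (d, n, 26, x), (r, q, 19, q), (v, r, 28, m), (w, w, 11, w), (x, q, 38, k), (z, m, 26, w)}
Apply σ_{B < 29}; surviving tuples: {(d, n, 26, x), (r, q, 19, q), (v, r, 28, m), (w, w, 11, w), (z, m, 26, w)}
Apply σ_{F != v}; surviving tuples: {(d, n, 26, x), (r, q, 19, q), (w, w, 11, w), (z, m, 26, w)}
Apply σ_{F != w}; surviving tuples: {(d, n, 26, x), (r, q, 19, q), (z, m, 26, w)}
Keep only column(s) A, G, B: {(m, w, 26), (n, x, 26), (q, q, 19)}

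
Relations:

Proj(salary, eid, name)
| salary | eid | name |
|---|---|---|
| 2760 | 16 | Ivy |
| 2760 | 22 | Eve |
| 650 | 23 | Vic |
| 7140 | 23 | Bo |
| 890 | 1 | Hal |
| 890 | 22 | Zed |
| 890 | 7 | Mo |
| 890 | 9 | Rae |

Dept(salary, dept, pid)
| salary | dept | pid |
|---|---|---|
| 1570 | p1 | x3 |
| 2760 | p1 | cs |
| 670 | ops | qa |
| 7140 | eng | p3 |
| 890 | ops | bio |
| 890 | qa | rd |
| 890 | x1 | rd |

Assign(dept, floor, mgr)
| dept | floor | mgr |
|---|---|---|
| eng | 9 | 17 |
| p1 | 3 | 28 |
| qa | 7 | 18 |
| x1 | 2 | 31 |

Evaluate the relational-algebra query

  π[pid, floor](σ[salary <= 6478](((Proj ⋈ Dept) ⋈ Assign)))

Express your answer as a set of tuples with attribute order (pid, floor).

{(cs, 3), (rd, 2), (rd, 7)}

Joining Proj and Dept on salary yields {(2760, 16, Ivy, p1, cs), (2760, 22, Eve, p1, cs), (7140, 23, Bo, eng, p3), (890, 1, Hal, ops, bio), (890, 1, Hal, qa, rd), (890, 1, Hal, x1, rd), (890, 22, Zed, ops, bio), (890, 22, Zed, qa, rd), (890, 22, Zed, x1, rd), (890, 7, Mo, ops, bio), (890, 7, Mo, qa, rd), (890, 7, Mo, x1, rd), (890, 9, Rae, ops, bio), (890, 9, Rae, qa, rd), (890, 9, Rae, x1, rd)}.
Joining (Proj ⋈ Dept) and Assign on dept yields {(2760, 16, Ivy, p1, cs, 3, 28), (2760, 22, Eve, p1, cs, 3, 28), (7140, 23, Bo, eng, p3, 9, 17), (890, 1, Hal, qa, rd, 7, 18), (890, 1, Hal, x1, rd, 2, 31), (890, 22, Zed, qa, rd, 7, 18), (890, 22, Zed, x1, rd, 2, 31), (890, 7, Mo, qa, rd, 7, 18), (890, 7, Mo, x1, rd, 2, 31), (890, 9, Rae, qa, rd, 7, 18), (890, 9, Rae, x1, rd, 2, 31)}.
Apply σ_{salary <= 6478}; surviving tuples: {(2760, 16, Ivy, p1, cs, 3, 28), (2760, 22, Eve, p1, cs, 3, 28), (890, 1, Hal, qa, rd, 7, 18), (890, 1, Hal, x1, rd, 2, 31), (890, 22, Zed, qa, rd, 7, 18), (890, 22, Zed, x1, rd, 2, 31), (890, 7, Mo, qa, rd, 7, 18), (890, 7, Mo, x1, rd, 2, 31), (890, 9, Rae, qa, rd, 7, 18), (890, 9, Rae, x1, rd, 2, 31)}
π_{pid, floor} gives {(cs, 3), (rd, 2), (rd, 7)} (7 duplicate(s) eliminated).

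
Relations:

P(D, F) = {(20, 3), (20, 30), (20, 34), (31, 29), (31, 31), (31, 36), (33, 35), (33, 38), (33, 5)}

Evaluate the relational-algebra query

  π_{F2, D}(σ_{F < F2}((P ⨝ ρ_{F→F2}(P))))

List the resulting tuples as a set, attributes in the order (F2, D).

{(30, 20), (31, 31), (34, 20), (35, 33), (36, 31), (38, 33)}

ρ[F→F2]: schema becomes (D, F2); tuples unchanged.
Joining P and ρ_{F→F2}(P) on D yields {(20, 3, 3), (20, 3, 30), (20, 3, 34), (20, 30, 3), (20, 30, 30), (20, 30, 34), (20, 34, 3), (20, 34, 30), (20, 34, 34), (31, 29, 29), (31, 29, 31), (31, 29, 36), (31, 31, 29), (31, 31, 31), (31, 31, 36), (31, 36, 29), (31, 36, 31), (31, 36, 36), (33, 35, 35), (33, 35, 38), (33, 35, 5), (33, 38, 35), (33, 38, 38), (33, 38, 5), (33, 5, 35), (33, 5, 38), (33, 5, 5)}.
Filtering on F < F2 leaves {(20, 3, 30), (20, 3, 34), (20, 30, 34), (31, 29, 31), (31, 29, 36), (31, 31, 36), (33, 35, 38), (33, 5, 35), (33, 5, 38)}.
Keep only column(s) F2, D (3 duplicate(s) eliminated): {(30, 20), (31, 31), (34, 20), (35, 33), (36, 31), (38, 33)}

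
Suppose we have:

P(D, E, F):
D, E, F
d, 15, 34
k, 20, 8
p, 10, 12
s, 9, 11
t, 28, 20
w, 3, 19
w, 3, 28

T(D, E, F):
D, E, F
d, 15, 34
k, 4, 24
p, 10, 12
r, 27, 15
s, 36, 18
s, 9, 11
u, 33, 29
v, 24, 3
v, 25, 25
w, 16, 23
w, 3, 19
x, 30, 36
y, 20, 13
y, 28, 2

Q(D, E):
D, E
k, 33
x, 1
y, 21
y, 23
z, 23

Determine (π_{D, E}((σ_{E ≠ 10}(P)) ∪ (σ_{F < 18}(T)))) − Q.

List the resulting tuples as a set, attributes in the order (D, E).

σ[E ≠ 10]: keep tuples satisfying E ≠ 10 → {(d, 15, 34), (k, 20, 8), (s, 9, 11), (t, 28, 20), (w, 3, 19), (w, 3, 28)}
σ[F < 18]: keep tuples satisfying F < 18 → {(p, 10, 12), (r, 27, 15), (s, 9, 11), (v, 24, 3), (y, 20, 13), (y, 28, 2)}
Set union of the two operands is {(d, 15, 34), (k, 20, 8), (p, 10, 12), (r, 27, 15), (s, 9, 11), (t, 28, 20), (v, 24, 3), (w, 3, 19), (w, 3, 28), (y, 20, 13), (y, 28, 2)}.
π_{D, E} gives {(d, 15), (k, 20), (p, 10), (r, 27), (s, 9), (t, 28), (v, 24), (w, 3), (y, 20), (y, 28)} (1 duplicate(s) eliminated).
Set difference of the two operands is {(d, 15), (k, 20), (p, 10), (r, 27), (s, 9), (t, 28), (v, 24), (w, 3), (y, 20), (y, 28)}.

{(d, 15), (k, 20), (p, 10), (r, 27), (s, 9), (t, 28), (v, 24), (w, 3), (y, 20), (y, 28)}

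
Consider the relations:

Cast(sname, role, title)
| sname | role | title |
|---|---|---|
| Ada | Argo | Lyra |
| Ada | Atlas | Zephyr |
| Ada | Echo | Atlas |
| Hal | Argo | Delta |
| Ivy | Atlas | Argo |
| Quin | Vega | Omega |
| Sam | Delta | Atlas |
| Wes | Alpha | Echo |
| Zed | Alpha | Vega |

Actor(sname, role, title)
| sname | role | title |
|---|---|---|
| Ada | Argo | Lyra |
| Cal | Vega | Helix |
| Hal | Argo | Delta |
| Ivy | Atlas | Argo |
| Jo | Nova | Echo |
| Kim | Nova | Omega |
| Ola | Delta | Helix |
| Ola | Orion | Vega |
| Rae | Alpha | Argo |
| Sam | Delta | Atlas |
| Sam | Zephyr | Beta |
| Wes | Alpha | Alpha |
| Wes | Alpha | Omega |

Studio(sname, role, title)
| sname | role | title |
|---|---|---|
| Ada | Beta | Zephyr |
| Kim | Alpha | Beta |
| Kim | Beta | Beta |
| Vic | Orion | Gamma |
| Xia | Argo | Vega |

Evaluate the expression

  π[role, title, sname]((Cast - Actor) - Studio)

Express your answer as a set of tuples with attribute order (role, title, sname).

{(Alpha, Echo, Wes), (Alpha, Vega, Zed), (Atlas, Zephyr, Ada), (Echo, Atlas, Ada), (Vega, Omega, Quin)}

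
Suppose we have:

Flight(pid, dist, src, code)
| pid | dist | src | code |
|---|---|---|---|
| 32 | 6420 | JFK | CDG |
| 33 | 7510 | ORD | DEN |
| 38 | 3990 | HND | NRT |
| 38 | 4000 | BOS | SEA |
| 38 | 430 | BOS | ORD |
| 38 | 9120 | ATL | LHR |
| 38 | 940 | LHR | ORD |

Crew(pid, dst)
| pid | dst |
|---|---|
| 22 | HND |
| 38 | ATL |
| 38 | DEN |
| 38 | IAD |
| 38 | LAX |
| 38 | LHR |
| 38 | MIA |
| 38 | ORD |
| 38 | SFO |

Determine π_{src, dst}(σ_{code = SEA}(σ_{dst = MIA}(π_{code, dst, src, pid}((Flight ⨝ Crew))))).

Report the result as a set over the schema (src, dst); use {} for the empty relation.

Flight ⋈ Crew (natural join on pid): {(38, 3990, HND, NRT, ATL), (38, 3990, HND, NRT, DEN), (38, 3990, HND, NRT, IAD), (38, 3990, HND, NRT, LAX), (38, 3990, HND, NRT, LHR), (38, 3990, HND, NRT, MIA), (38, 3990, HND, NRT, ORD), (38, 3990, HND, NRT, SFO), (38, 4000, BOS, SEA, ATL), (38, 4000, BOS, SEA, DEN), (38, 4000, BOS, SEA, IAD), (38, 4000, BOS, SEA, LAX), (38, 4000, BOS, SEA, LHR), (38, 4000, BOS, SEA, MIA), (38, 4000, BOS, SEA, ORD), (38, 4000, BOS, SEA, SFO), (38, 430, BOS, ORD, ATL), (38, 430, BOS, ORD, DEN), (38, 430, BOS, ORD, IAD), (38, 430, BOS, ORD, LAX), (38, 430, BOS, ORD, LHR), (38, 430, BOS, ORD, MIA), (38, 430, BOS, ORD, ORD), (38, 430, BOS, ORD, SFO), (38, 9120, ATL, LHR, ATL), (38, 9120, ATL, LHR, DEN), (38, 9120, ATL, LHR, IAD), (38, 9120, ATL, LHR, LAX), (38, 9120, ATL, LHR, LHR), (38, 9120, ATL, LHR, MIA), (38, 9120, ATL, LHR, ORD), (38, 9120, ATL, LHR, SFO), (38, 940, LHR, ORD, ATL), (38, 940, LHR, ORD, DEN), (38, 940, LHR, ORD, IAD), (38, 940, LHR, ORD, LAX), (38, 940, LHR, ORD, LHR), (38, 940, LHR, ORD, MIA), (38, 940, LHR, ORD, ORD), (38, 940, LHR, ORD, SFO)}
Keep only column(s) code, dst, src, pid: {(LHR, ATL, ATL, 38), (LHR, DEN, ATL, 38), (LHR, IAD, ATL, 38), (LHR, LAX, ATL, 38), (LHR, LHR, ATL, 38), (LHR, MIA, ATL, 38), (LHR, ORD, ATL, 38), (LHR, SFO, ATL, 38), (NRT, ATL, HND, 38), (NRT, DEN, HND, 38), (NRT, IAD, HND, 38), (NRT, LAX, HND, 38), (NRT, LHR, HND, 38), (NRT, MIA, HND, 38), (NRT, ORD, HND, 38), (NRT, SFO, HND, 38), (ORD, ATL, BOS, 38), (ORD, ATL, LHR, 38), (ORD, DEN, BOS, 38), (ORD, DEN, LHR, 38), (ORD, IAD, BOS, 38), (ORD, IAD, LHR, 38), (ORD, LAX, BOS, 38), (ORD, LAX, LHR, 38), (ORD, LHR, BOS, 38), (ORD, LHR, LHR, 38), (ORD, MIA, BOS, 38), (ORD, MIA, LHR, 38), (ORD, ORD, BOS, 38), (ORD, ORD, LHR, 38), (ORD, SFO, BOS, 38), (ORD, SFO, LHR, 38), (SEA, ATL, BOS, 38), (SEA, DEN, BOS, 38), (SEA, IAD, BOS, 38), (SEA, LAX, BOS, 38), (SEA, LHR, BOS, 38), (SEA, MIA, BOS, 38), (SEA, ORD, BOS, 38), (SEA, SFO, BOS, 38)}
Selection dst = MIA: {(LHR, MIA, ATL, 38), (NRT, MIA, HND, 38), (ORD, MIA, BOS, 38), (ORD, MIA, LHR, 38), (SEA, MIA, BOS, 38)}
Selection code = SEA: {(SEA, MIA, BOS, 38)}
Keep only column(s) src, dst: {(BOS, MIA)}

{(BOS, MIA)}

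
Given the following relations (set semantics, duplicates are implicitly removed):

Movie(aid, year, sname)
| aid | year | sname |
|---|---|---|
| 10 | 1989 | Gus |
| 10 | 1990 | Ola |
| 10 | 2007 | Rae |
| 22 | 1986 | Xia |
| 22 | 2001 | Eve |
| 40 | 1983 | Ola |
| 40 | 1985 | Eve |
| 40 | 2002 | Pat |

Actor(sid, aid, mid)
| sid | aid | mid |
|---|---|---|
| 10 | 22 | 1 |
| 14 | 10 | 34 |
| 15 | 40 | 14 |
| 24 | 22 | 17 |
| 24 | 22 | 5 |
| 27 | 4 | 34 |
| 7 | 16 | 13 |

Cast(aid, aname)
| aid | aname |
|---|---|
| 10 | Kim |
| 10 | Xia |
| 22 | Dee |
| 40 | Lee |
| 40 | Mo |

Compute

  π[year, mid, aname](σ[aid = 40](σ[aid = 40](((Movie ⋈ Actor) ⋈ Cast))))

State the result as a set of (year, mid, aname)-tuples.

Movie ⋈ Actor (natural join on aid): {(10, 1989, Gus, 14, 34), (10, 1990, Ola, 14, 34), (10, 2007, Rae, 14, 34), (22, 1986, Xia, 10, 1), (22, 1986, Xia, 24, 17), (22, 1986, Xia, 24, 5), (22, 2001, Eve, 10, 1), (22, 2001, Eve, 24, 17), (22, 2001, Eve, 24, 5), (40, 1983, Ola, 15, 14), (40, 1985, Eve, 15, 14), (40, 2002, Pat, 15, 14)}
(Movie ⋈ Actor) ⋈ Cast (natural join on aid): {(10, 1989, Gus, 14, 34, Kim), (10, 1989, Gus, 14, 34, Xia), (10, 1990, Ola, 14, 34, Kim), (10, 1990, Ola, 14, 34, Xia), (10, 2007, Rae, 14, 34, Kim), (10, 2007, Rae, 14, 34, Xia), (22, 1986, Xia, 10, 1, Dee), (22, 1986, Xia, 24, 17, Dee), (22, 1986, Xia, 24, 5, Dee), (22, 2001, Eve, 10, 1, Dee), (22, 2001, Eve, 24, 17, Dee), (22, 2001, Eve, 24, 5, Dee), (40, 1983, Ola, 15, 14, Lee), (40, 1983, Ola, 15, 14, Mo), (40, 1985, Eve, 15, 14, Lee), (40, 1985, Eve, 15, 14, Mo), (40, 2002, Pat, 15, 14, Lee), (40, 2002, Pat, 15, 14, Mo)}
Apply σ_{aid = 40}; surviving tuples: {(40, 1983, Ola, 15, 14, Lee), (40, 1983, Ola, 15, 14, Mo), (40, 1985, Eve, 15, 14, Lee), (40, 1985, Eve, 15, 14, Mo), (40, 2002, Pat, 15, 14, Lee), (40, 2002, Pat, 15, 14, Mo)}
Apply σ_{aid = 40}; surviving tuples: {(40, 1983, Ola, 15, 14, Lee), (40, 1983, Ola, 15, 14, Mo), (40, 1985, Eve, 15, 14, Lee), (40, 1985, Eve, 15, 14, Mo), (40, 2002, Pat, 15, 14, Lee), (40, 2002, Pat, 15, 14, Mo)}
π[year, mid, aname]: project onto (year, mid, aname) → {(1983, 14, Lee), (1983, 14, Mo), (1985, 14, Lee), (1985, 14, Mo), (2002, 14, Lee), (2002, 14, Mo)}

{(1983, 14, Lee), (1983, 14, Mo), (1985, 14, Lee), (1985, 14, Mo), (2002, 14, Lee), (2002, 14, Mo)}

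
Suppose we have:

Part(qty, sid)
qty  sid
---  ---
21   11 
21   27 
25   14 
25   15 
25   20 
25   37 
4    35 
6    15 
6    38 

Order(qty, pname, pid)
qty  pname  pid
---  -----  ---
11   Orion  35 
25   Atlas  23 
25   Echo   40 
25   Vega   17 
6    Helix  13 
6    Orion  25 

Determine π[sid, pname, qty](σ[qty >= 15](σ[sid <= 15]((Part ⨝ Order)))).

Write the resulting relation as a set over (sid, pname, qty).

{(14, Atlas, 25), (14, Echo, 25), (14, Vega, 25), (15, Atlas, 25), (15, Echo, 25), (15, Vega, 25)}

Part ⋈ Order (natural join on qty): {(25, 14, Atlas, 23), (25, 14, Echo, 40), (25, 14, Vega, 17), (25, 15, Atlas, 23), (25, 15, Echo, 40), (25, 15, Vega, 17), (25, 20, Atlas, 23), (25, 20, Echo, 40), (25, 20, Vega, 17), (25, 37, Atlas, 23), (25, 37, Echo, 40), (25, 37, Vega, 17), (6, 15, Helix, 13), (6, 15, Orion, 25), (6, 38, Helix, 13), (6, 38, Orion, 25)}
σ[sid <= 15]: keep tuples satisfying sid <= 15 → {(25, 14, Atlas, 23), (25, 14, Echo, 40), (25, 14, Vega, 17), (25, 15, Atlas, 23), (25, 15, Echo, 40), (25, 15, Vega, 17), (6, 15, Helix, 13), (6, 15, Orion, 25)}
σ[qty >= 15]: keep tuples satisfying qty >= 15 → {(25, 14, Atlas, 23), (25, 14, Echo, 40), (25, 14, Vega, 17), (25, 15, Atlas, 23), (25, 15, Echo, 40), (25, 15, Vega, 17)}
π_{sid, pname, qty} gives {(14, Atlas, 25), (14, Echo, 25), (14, Vega, 25), (15, Atlas, 25), (15, Echo, 25), (15, Vega, 25)}.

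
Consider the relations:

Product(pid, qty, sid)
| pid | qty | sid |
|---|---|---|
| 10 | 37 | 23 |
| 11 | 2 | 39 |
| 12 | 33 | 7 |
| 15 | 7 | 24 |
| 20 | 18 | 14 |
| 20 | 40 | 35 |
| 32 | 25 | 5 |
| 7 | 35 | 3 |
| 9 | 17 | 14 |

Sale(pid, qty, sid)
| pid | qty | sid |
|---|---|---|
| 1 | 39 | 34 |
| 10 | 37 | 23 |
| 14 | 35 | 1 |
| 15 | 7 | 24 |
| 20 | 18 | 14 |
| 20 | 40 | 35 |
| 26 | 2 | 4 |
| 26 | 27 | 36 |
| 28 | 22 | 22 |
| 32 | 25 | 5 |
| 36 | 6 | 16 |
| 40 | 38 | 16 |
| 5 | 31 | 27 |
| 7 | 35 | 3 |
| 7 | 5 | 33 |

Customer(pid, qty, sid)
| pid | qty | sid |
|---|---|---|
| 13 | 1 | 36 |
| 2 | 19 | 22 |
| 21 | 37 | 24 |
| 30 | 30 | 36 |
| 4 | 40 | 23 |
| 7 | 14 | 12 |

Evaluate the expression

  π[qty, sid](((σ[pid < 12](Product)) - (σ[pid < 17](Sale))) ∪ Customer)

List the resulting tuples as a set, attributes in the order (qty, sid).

{(1, 36), (14, 12), (17, 14), (19, 22), (2, 39), (30, 36), (37, 24), (40, 23)}

Apply σ_{pid < 12}; surviving tuples: {(10, 37, 23), (11, 2, 39), (7, 35, 3), (9, 17, 14)}
Apply σ_{pid < 17}; surviving tuples: {(1, 39, 34), (10, 37, 23), (14, 35, 1), (15, 7, 24), (5, 31, 27), (7, 35, 3), (7, 5, 33)}
Set difference of the two operands is {(11, 2, 39), (9, 17, 14)}.
Set union of the two operands is {(11, 2, 39), (13, 1, 36), (2, 19, 22), (21, 37, 24), (30, 30, 36), (4, 40, 23), (7, 14, 12), (9, 17, 14)}.
Projecting to qty, sid: {(1, 36), (14, 12), (17, 14), (19, 22), (2, 39), (30, 36), (37, 24), (40, 23)}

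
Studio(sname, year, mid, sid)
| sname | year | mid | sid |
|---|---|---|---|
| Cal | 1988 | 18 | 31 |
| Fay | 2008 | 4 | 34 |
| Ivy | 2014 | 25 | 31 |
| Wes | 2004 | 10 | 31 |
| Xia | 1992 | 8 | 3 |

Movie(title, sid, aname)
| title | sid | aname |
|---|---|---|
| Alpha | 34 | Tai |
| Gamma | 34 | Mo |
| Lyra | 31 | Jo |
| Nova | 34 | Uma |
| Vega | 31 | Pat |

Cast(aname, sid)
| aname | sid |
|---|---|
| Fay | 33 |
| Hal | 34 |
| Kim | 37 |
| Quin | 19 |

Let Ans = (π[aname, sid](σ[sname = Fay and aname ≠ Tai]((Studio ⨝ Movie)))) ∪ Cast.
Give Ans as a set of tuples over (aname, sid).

Joining Studio and Movie on sid yields {(Cal, 1988, 18, 31, Lyra, Jo), (Cal, 1988, 18, 31, Vega, Pat), (Fay, 2008, 4, 34, Alpha, Tai), (Fay, 2008, 4, 34, Gamma, Mo), (Fay, 2008, 4, 34, Nova, Uma), (Ivy, 2014, 25, 31, Lyra, Jo), (Ivy, 2014, 25, 31, Vega, Pat), (Wes, 2004, 10, 31, Lyra, Jo), (Wes, 2004, 10, 31, Vega, Pat)}.
Apply σ_{sname = Fay and aname ≠ Tai}; surviving tuples: {(Fay, 2008, 4, 34, Gamma, Mo), (Fay, 2008, 4, 34, Nova, Uma)}
Projecting to aname, sid: {(Mo, 34), (Uma, 34)}
Union: {(Mo, 34), (Uma, 34)} with {(Fay, 33), (Hal, 34), (Kim, 37), (Quin, 19)} → {(Fay, 33), (Hal, 34), (Kim, 37), (Mo, 34), (Quin, 19), (Uma, 34)}

{(Fay, 33), (Hal, 34), (Kim, 37), (Mo, 34), (Quin, 19), (Uma, 34)}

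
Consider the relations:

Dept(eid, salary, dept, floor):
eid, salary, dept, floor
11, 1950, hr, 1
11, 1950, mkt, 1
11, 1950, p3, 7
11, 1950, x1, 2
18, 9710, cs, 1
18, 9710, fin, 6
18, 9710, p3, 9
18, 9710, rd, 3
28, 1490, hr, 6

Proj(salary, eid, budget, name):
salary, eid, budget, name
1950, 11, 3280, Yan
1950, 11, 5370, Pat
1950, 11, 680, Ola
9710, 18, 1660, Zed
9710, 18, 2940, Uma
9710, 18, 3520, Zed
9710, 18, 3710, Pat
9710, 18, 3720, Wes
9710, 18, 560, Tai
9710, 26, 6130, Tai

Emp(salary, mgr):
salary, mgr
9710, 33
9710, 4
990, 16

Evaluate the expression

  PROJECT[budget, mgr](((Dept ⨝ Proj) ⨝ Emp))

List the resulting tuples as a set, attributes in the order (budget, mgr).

{(1660, 33), (1660, 4), (2940, 33), (2940, 4), (3520, 33), (3520, 4), (3710, 33), (3710, 4), (3720, 33), (3720, 4), (560, 33), (560, 4)}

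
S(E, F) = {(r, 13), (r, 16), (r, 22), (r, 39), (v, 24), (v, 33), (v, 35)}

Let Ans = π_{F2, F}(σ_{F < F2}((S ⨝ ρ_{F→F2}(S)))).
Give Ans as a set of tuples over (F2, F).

{(16, 13), (22, 13), (22, 16), (33, 24), (35, 24), (35, 33), (39, 13), (39, 16), (39, 22)}

ρ[F→F2]: schema becomes (E, F2); tuples unchanged.
Natural join on E: {(r, 13, 13), (r, 13, 16), (r, 13, 22), (r, 13, 39), (r, 16, 13), (r, 16, 16), (r, 16, 22), (r, 16, 39), (r, 22, 13), (r, 22, 16), (r, 22, 22), (r, 22, 39), (r, 39, 13), (r, 39, 16), (r, 39, 22), (r, 39, 39), (v, 24, 24), (v, 24, 33), (v, 24, 35), (v, 33, 24), (v, 33, 33), (v, 33, 35), (v, 35, 24), (v, 35, 33), (v, 35, 35)}
Apply σ_{F < F2}; surviving tuples: {(r, 13, 16), (r, 13, 22), (r, 13, 39), (r, 16, 22), (r, 16, 39), (r, 22, 39), (v, 24, 33), (v, 24, 35), (v, 33, 35)}
Keep only column(s) F2, F: {(16, 13), (22, 13), (22, 16), (33, 24), (35, 24), (35, 33), (39, 13), (39, 16), (39, 22)}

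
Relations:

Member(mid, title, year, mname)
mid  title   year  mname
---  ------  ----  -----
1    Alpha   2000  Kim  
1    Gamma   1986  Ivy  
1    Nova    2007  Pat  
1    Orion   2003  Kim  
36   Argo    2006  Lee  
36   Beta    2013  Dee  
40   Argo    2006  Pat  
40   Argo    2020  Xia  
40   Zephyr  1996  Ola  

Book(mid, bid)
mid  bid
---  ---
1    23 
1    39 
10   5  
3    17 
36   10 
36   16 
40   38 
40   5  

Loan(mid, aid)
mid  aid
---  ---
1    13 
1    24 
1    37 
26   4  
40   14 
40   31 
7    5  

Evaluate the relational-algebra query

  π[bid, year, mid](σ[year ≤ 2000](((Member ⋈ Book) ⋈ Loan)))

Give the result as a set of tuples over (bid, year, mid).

{(23, 1986, 1), (23, 2000, 1), (38, 1996, 40), (39, 1986, 1), (39, 2000, 1), (5, 1996, 40)}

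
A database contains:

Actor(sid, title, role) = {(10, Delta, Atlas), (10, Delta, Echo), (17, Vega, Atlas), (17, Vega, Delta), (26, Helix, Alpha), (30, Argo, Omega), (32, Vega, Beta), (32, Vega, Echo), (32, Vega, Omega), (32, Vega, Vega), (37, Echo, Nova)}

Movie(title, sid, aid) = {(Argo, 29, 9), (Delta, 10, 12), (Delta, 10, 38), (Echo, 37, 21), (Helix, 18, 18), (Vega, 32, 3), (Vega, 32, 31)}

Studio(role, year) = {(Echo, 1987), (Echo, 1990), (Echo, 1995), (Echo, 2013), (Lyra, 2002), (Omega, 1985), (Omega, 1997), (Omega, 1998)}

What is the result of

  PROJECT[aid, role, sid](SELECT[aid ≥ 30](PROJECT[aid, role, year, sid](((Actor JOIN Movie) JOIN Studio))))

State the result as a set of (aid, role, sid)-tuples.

{(31, Echo, 32), (31, Omega, 32), (38, Echo, 10)}

Natural join on sid, title: {(10, Delta, Atlas, 12), (10, Delta, Atlas, 38), (10, Delta, Echo, 12), (10, Delta, Echo, 38), (32, Vega, Beta, 3), (32, Vega, Beta, 31), (32, Vega, Echo, 3), (32, Vega, Echo, 31), (32, Vega, Omega, 3), (32, Vega, Omega, 31), (32, Vega, Vega, 3), (32, Vega, Vega, 31), (37, Echo, Nova, 21)}
Natural join on role: {(10, Delta, Echo, 12, 1987), (10, Delta, Echo, 12, 1990), (10, Delta, Echo, 12, 1995), (10, Delta, Echo, 12, 2013), (10, Delta, Echo, 38, 1987), (10, Delta, Echo, 38, 1990), (10, Delta, Echo, 38, 1995), (10, Delta, Echo, 38, 2013), (32, Vega, Echo, 3, 1987), (32, Vega, Echo, 3, 1990), (32, Vega, Echo, 3, 1995), (32, Vega, Echo, 3, 2013), (32, Vega, Echo, 31, 1987), (32, Vega, Echo, 31, 1990), (32, Vega, Echo, 31, 1995), (32, Vega, Echo, 31, 2013), (32, Vega, Omega, 3, 1985), (32, Vega, Omega, 3, 1997), (32, Vega, Omega, 3, 1998), (32, Vega, Omega, 31, 1985), (32, Vega, Omega, 31, 1997), (32, Vega, Omega, 31, 1998)}
π_{aid, role, year, sid} gives {(12, Echo, 1987, 10), (12, Echo, 1990, 10), (12, Echo, 1995, 10), (12, Echo, 2013, 10), (3, Echo, 1987, 32), (3, Echo, 1990, 32), (3, Echo, 1995, 32), (3, Echo, 2013, 32), (3, Omega, 1985, 32), (3, Omega, 1997, 32), (3, Omega, 1998, 32), (31, Echo, 1987, 32), (31, Echo, 1990, 32), (31, Echo, 1995, 32), (31, Echo, 2013, 32), (31, Omega, 1985, 32), (31, Omega, 1997, 32), (31, Omega, 1998, 32), (38, Echo, 1987, 10), (38, Echo, 1990, 10), (38, Echo, 1995, 10), (38, Echo, 2013, 10)}.
Apply σ_{aid ≥ 30}; surviving tuples: {(31, Echo, 1987, 32), (31, Echo, 1990, 32), (31, Echo, 1995, 32), (31, Echo, 2013, 32), (31, Omega, 1985, 32), (31, Omega, 1997, 32), (31, Omega, 1998, 32), (38, Echo, 1987, 10), (38, Echo, 1990, 10), (38, Echo, 1995, 10), (38, Echo, 2013, 10)}
π_{aid, role, sid} gives {(31, Echo, 32), (31, Omega, 32), (38, Echo, 10)} (8 duplicate(s) eliminated).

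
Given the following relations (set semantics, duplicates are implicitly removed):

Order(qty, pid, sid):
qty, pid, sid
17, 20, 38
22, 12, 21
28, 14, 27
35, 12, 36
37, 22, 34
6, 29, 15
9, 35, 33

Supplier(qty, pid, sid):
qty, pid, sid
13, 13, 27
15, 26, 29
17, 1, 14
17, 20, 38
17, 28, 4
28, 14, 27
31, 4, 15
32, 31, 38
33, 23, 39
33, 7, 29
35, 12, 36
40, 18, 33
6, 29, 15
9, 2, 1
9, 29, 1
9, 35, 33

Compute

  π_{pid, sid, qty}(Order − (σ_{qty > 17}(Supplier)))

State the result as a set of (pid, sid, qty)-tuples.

Filtering on qty > 17 leaves {(28, 14, 27), (31, 4, 15), (32, 31, 38), (33, 23, 39), (33, 7, 29), (35, 12, 36), (40, 18, 33)}.
Set difference of the two operands is {(17, 20, 38), (22, 12, 21), (37, 22, 34), (6, 29, 15), (9, 35, 33)}.
Projecting to pid, sid, qty: {(12, 21, 22), (20, 38, 17), (22, 34, 37), (29, 15, 6), (35, 33, 9)}

{(12, 21, 22), (20, 38, 17), (22, 34, 37), (29, 15, 6), (35, 33, 9)}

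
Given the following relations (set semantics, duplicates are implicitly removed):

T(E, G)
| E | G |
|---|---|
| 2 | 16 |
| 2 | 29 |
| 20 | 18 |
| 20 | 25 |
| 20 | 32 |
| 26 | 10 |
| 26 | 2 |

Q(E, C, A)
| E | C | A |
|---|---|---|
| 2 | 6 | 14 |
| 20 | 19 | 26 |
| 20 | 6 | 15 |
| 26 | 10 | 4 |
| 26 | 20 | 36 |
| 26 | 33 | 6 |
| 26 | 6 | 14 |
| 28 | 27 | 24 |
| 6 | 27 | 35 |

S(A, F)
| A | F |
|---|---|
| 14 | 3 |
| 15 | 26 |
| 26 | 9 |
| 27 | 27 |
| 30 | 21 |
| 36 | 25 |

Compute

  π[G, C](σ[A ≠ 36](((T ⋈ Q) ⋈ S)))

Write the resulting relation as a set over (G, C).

Joining T and Q on E yields {(2, 16, 6, 14), (2, 29, 6, 14), (20, 18, 19, 26), (20, 18, 6, 15), (20, 25, 19, 26), (20, 25, 6, 15), (20, 32, 19, 26), (20, 32, 6, 15), (26, 10, 10, 4), (26, 10, 20, 36), (26, 10, 33, 6), (26, 10, 6, 14), (26, 2, 10, 4), (26, 2, 20, 36), (26, 2, 33, 6), (26, 2, 6, 14)}.
Joining (T ⋈ Q) and S on A yields {(2, 16, 6, 14, 3), (2, 29, 6, 14, 3), (20, 18, 19, 26, 9), (20, 18, 6, 15, 26), (20, 25, 19, 26, 9), (20, 25, 6, 15, 26), (20, 32, 19, 26, 9), (20, 32, 6, 15, 26), (26, 10, 20, 36, 25), (26, 10, 6, 14, 3), (26, 2, 20, 36, 25), (26, 2, 6, 14, 3)}.
Selection A ≠ 36: {(2, 16, 6, 14, 3), (2, 29, 6, 14, 3), (20, 18, 19, 26, 9), (20, 18, 6, 15, 26), (20, 25, 19, 26, 9), (20, 25, 6, 15, 26), (20, 32, 19, 26, 9), (20, 32, 6, 15, 26), (26, 10, 6, 14, 3), (26, 2, 6, 14, 3)}
Keep only column(s) G, C: {(10, 6), (16, 6), (18, 19), (18, 6), (2, 6), (25, 19), (25, 6), (29, 6), (32, 19), (32, 6)}

{(10, 6), (16, 6), (18, 19), (18, 6), (2, 6), (25, 19), (25, 6), (29, 6), (32, 19), (32, 6)}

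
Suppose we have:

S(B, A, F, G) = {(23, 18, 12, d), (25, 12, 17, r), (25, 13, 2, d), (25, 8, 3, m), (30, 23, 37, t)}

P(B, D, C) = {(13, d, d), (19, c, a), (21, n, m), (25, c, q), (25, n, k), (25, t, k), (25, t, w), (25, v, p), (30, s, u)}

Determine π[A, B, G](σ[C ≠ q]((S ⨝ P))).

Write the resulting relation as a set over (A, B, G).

{(12, 25, r), (13, 25, d), (23, 30, t), (8, 25, m)}

S ⋈ P (natural join on B): {(25, 12, 17, r, c, q), (25, 12, 17, r, n, k), (25, 12, 17, r, t, k), (25, 12, 17, r, t, w), (25, 12, 17, r, v, p), (25, 13, 2, d, c, q), (25, 13, 2, d, n, k), (25, 13, 2, d, t, k), (25, 13, 2, d, t, w), (25, 13, 2, d, v, p), (25, 8, 3, m, c, q), (25, 8, 3, m, n, k), (25, 8, 3, m, t, k), (25, 8, 3, m, t, w), (25, 8, 3, m, v, p), (30, 23, 37, t, s, u)}
Apply σ_{C ≠ q}; surviving tuples: {(25, 12, 17, r, n, k), (25, 12, 17, r, t, k), (25, 12, 17, r, t, w), (25, 12, 17, r, v, p), (25, 13, 2, d, n, k), (25, 13, 2, d, t, k), (25, 13, 2, d, t, w), (25, 13, 2, d, v, p), (25, 8, 3, m, n, k), (25, 8, 3, m, t, k), (25, 8, 3, m, t, w), (25, 8, 3, m, v, p), (30, 23, 37, t, s, u)}
Projecting to A, B, G (9 duplicate(s) eliminated): {(12, 25, r), (13, 25, d), (23, 30, t), (8, 25, m)}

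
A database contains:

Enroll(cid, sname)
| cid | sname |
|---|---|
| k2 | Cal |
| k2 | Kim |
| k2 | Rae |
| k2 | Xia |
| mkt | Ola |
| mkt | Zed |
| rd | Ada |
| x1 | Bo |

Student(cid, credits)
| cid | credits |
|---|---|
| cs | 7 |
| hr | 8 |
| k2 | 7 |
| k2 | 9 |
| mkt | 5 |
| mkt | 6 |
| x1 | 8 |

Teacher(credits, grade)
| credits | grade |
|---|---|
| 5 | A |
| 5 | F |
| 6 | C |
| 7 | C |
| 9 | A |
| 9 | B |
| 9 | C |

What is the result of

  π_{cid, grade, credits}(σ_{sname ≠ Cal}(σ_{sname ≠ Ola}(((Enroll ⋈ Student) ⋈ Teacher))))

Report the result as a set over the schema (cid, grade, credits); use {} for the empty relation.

Enroll ⋈ Student (natural join on cid): {(k2, Cal, 7), (k2, Cal, 9), (k2, Kim, 7), (k2, Kim, 9), (k2, Rae, 7), (k2, Rae, 9), (k2, Xia, 7), (k2, Xia, 9), (mkt, Ola, 5), (mkt, Ola, 6), (mkt, Zed, 5), (mkt, Zed, 6), (x1, Bo, 8)}
(Enroll ⋈ Student) ⋈ Teacher (natural join on credits): {(k2, Cal, 7, C), (k2, Cal, 9, A), (k2, Cal, 9, B), (k2, Cal, 9, C), (k2, Kim, 7, C), (k2, Kim, 9, A), (k2, Kim, 9, B), (k2, Kim, 9, C), (k2, Rae, 7, C), (k2, Rae, 9, A), (k2, Rae, 9, B), (k2, Rae, 9, C), (k2, Xia, 7, C), (k2, Xia, 9, A), (k2, Xia, 9, B), (k2, Xia, 9, C), (mkt, Ola, 5, A), (mkt, Ola, 5, F), (mkt, Ola, 6, C), (mkt, Zed, 5, A), (mkt, Zed, 5, F), (mkt, Zed, 6, C)}
σ[sname ≠ Ola]: keep tuples satisfying sname ≠ Ola → {(k2, Cal, 7, C), (k2, Cal, 9, A), (k2, Cal, 9, B), (k2, Cal, 9, C), (k2, Kim, 7, C), (k2, Kim, 9, A), (k2, Kim, 9, B), (k2, Kim, 9, C), (k2, Rae, 7, C), (k2, Rae, 9, A), (k2, Rae, 9, B), (k2, Rae, 9, C), (k2, Xia, 7, C), (k2, Xia, 9, A), (k2, Xia, 9, B), (k2, Xia, 9, C), (mkt, Zed, 5, A), (mkt, Zed, 5, F), (mkt, Zed, 6, C)}
σ[sname ≠ Cal]: keep tuples satisfying sname ≠ Cal → {(k2, Kim, 7, C), (k2, Kim, 9, A), (k2, Kim, 9, B), (k2, Kim, 9, C), (k2, Rae, 7, C), (k2, Rae, 9, A), (k2, Rae, 9, B), (k2, Rae, 9, C), (k2, Xia, 7, C), (k2, Xia, 9, A), (k2, Xia, 9, B), (k2, Xia, 9, C), (mkt, Zed, 5, A), (mkt, Zed, 5, F), (mkt, Zed, 6, C)}
Keep only column(s) cid, grade, credits (8 duplicate(s) eliminated): {(k2, A, 9), (k2, B, 9), (k2, C, 7), (k2, C, 9), (mkt, A, 5), (mkt, C, 6), (mkt, F, 5)}

{(k2, A, 9), (k2, B, 9), (k2, C, 7), (k2, C, 9), (mkt, A, 5), (mkt, C, 6), (mkt, F, 5)}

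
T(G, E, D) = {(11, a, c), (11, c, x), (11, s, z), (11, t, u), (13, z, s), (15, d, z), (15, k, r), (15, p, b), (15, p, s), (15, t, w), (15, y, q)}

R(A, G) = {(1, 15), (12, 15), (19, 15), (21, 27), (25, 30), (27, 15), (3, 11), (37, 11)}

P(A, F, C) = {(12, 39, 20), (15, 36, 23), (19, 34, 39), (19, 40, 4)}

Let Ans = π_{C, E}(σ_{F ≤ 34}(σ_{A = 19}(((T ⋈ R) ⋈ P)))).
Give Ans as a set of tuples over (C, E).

{(39, d), (39, k), (39, p), (39, t), (39, y)}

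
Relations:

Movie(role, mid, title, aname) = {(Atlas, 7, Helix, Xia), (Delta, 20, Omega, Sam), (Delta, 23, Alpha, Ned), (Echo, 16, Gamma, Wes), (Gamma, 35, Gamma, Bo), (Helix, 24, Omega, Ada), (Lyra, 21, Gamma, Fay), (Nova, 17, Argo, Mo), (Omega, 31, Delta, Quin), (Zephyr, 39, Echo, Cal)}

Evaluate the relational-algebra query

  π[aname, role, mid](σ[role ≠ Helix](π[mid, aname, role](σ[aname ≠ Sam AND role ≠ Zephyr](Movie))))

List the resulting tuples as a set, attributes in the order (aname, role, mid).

σ[aname ≠ Sam AND role ≠ Zephyr]: keep tuples satisfying aname ≠ Sam AND role ≠ Zephyr → {(Atlas, 7, Helix, Xia), (Delta, 23, Alpha, Ned), (Echo, 16, Gamma, Wes), (Gamma, 35, Gamma, Bo), (Helix, 24, Omega, Ada), (Lyra, 21, Gamma, Fay), (Nova, 17, Argo, Mo), (Omega, 31, Delta, Quin)}
π_{mid, aname, role} gives {(16, Wes, Echo), (17, Mo, Nova), (21, Fay, Lyra), (23, Ned, Delta), (24, Ada, Helix), (31, Quin, Omega), (35, Bo, Gamma), (7, Xia, Atlas)}.
σ[role ≠ Helix]: keep tuples satisfying role ≠ Helix → {(16, Wes, Echo), (17, Mo, Nova), (21, Fay, Lyra), (23, Ned, Delta), (31, Quin, Omega), (35, Bo, Gamma), (7, Xia, Atlas)}
π_{aname, role, mid} gives {(Bo, Gamma, 35), (Fay, Lyra, 21), (Mo, Nova, 17), (Ned, Delta, 23), (Quin, Omega, 31), (Wes, Echo, 16), (Xia, Atlas, 7)}.

{(Bo, Gamma, 35), (Fay, Lyra, 21), (Mo, Nova, 17), (Ned, Delta, 23), (Quin, Omega, 31), (Wes, Echo, 16), (Xia, Atlas, 7)}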